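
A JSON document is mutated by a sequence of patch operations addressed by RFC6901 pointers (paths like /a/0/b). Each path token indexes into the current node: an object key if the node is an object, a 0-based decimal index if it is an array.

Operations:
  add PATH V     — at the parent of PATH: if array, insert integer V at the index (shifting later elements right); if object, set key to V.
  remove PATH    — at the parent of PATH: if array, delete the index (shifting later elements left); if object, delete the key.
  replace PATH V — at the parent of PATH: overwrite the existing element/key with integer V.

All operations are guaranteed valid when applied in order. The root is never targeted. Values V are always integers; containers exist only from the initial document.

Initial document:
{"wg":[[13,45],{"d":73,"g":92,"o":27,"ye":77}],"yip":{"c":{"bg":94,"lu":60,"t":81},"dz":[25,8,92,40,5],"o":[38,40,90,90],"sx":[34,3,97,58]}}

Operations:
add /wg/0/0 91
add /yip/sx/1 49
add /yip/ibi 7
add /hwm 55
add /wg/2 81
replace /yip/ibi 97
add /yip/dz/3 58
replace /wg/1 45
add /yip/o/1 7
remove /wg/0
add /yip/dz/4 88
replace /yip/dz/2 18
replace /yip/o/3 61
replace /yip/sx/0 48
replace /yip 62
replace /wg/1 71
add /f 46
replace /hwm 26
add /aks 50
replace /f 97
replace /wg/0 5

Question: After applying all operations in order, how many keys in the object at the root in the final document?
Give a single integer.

After op 1 (add /wg/0/0 91): {"wg":[[91,13,45],{"d":73,"g":92,"o":27,"ye":77}],"yip":{"c":{"bg":94,"lu":60,"t":81},"dz":[25,8,92,40,5],"o":[38,40,90,90],"sx":[34,3,97,58]}}
After op 2 (add /yip/sx/1 49): {"wg":[[91,13,45],{"d":73,"g":92,"o":27,"ye":77}],"yip":{"c":{"bg":94,"lu":60,"t":81},"dz":[25,8,92,40,5],"o":[38,40,90,90],"sx":[34,49,3,97,58]}}
After op 3 (add /yip/ibi 7): {"wg":[[91,13,45],{"d":73,"g":92,"o":27,"ye":77}],"yip":{"c":{"bg":94,"lu":60,"t":81},"dz":[25,8,92,40,5],"ibi":7,"o":[38,40,90,90],"sx":[34,49,3,97,58]}}
After op 4 (add /hwm 55): {"hwm":55,"wg":[[91,13,45],{"d":73,"g":92,"o":27,"ye":77}],"yip":{"c":{"bg":94,"lu":60,"t":81},"dz":[25,8,92,40,5],"ibi":7,"o":[38,40,90,90],"sx":[34,49,3,97,58]}}
After op 5 (add /wg/2 81): {"hwm":55,"wg":[[91,13,45],{"d":73,"g":92,"o":27,"ye":77},81],"yip":{"c":{"bg":94,"lu":60,"t":81},"dz":[25,8,92,40,5],"ibi":7,"o":[38,40,90,90],"sx":[34,49,3,97,58]}}
After op 6 (replace /yip/ibi 97): {"hwm":55,"wg":[[91,13,45],{"d":73,"g":92,"o":27,"ye":77},81],"yip":{"c":{"bg":94,"lu":60,"t":81},"dz":[25,8,92,40,5],"ibi":97,"o":[38,40,90,90],"sx":[34,49,3,97,58]}}
After op 7 (add /yip/dz/3 58): {"hwm":55,"wg":[[91,13,45],{"d":73,"g":92,"o":27,"ye":77},81],"yip":{"c":{"bg":94,"lu":60,"t":81},"dz":[25,8,92,58,40,5],"ibi":97,"o":[38,40,90,90],"sx":[34,49,3,97,58]}}
After op 8 (replace /wg/1 45): {"hwm":55,"wg":[[91,13,45],45,81],"yip":{"c":{"bg":94,"lu":60,"t":81},"dz":[25,8,92,58,40,5],"ibi":97,"o":[38,40,90,90],"sx":[34,49,3,97,58]}}
After op 9 (add /yip/o/1 7): {"hwm":55,"wg":[[91,13,45],45,81],"yip":{"c":{"bg":94,"lu":60,"t":81},"dz":[25,8,92,58,40,5],"ibi":97,"o":[38,7,40,90,90],"sx":[34,49,3,97,58]}}
After op 10 (remove /wg/0): {"hwm":55,"wg":[45,81],"yip":{"c":{"bg":94,"lu":60,"t":81},"dz":[25,8,92,58,40,5],"ibi":97,"o":[38,7,40,90,90],"sx":[34,49,3,97,58]}}
After op 11 (add /yip/dz/4 88): {"hwm":55,"wg":[45,81],"yip":{"c":{"bg":94,"lu":60,"t":81},"dz":[25,8,92,58,88,40,5],"ibi":97,"o":[38,7,40,90,90],"sx":[34,49,3,97,58]}}
After op 12 (replace /yip/dz/2 18): {"hwm":55,"wg":[45,81],"yip":{"c":{"bg":94,"lu":60,"t":81},"dz":[25,8,18,58,88,40,5],"ibi":97,"o":[38,7,40,90,90],"sx":[34,49,3,97,58]}}
After op 13 (replace /yip/o/3 61): {"hwm":55,"wg":[45,81],"yip":{"c":{"bg":94,"lu":60,"t":81},"dz":[25,8,18,58,88,40,5],"ibi":97,"o":[38,7,40,61,90],"sx":[34,49,3,97,58]}}
After op 14 (replace /yip/sx/0 48): {"hwm":55,"wg":[45,81],"yip":{"c":{"bg":94,"lu":60,"t":81},"dz":[25,8,18,58,88,40,5],"ibi":97,"o":[38,7,40,61,90],"sx":[48,49,3,97,58]}}
After op 15 (replace /yip 62): {"hwm":55,"wg":[45,81],"yip":62}
After op 16 (replace /wg/1 71): {"hwm":55,"wg":[45,71],"yip":62}
After op 17 (add /f 46): {"f":46,"hwm":55,"wg":[45,71],"yip":62}
After op 18 (replace /hwm 26): {"f":46,"hwm":26,"wg":[45,71],"yip":62}
After op 19 (add /aks 50): {"aks":50,"f":46,"hwm":26,"wg":[45,71],"yip":62}
After op 20 (replace /f 97): {"aks":50,"f":97,"hwm":26,"wg":[45,71],"yip":62}
After op 21 (replace /wg/0 5): {"aks":50,"f":97,"hwm":26,"wg":[5,71],"yip":62}
Size at the root: 5

Answer: 5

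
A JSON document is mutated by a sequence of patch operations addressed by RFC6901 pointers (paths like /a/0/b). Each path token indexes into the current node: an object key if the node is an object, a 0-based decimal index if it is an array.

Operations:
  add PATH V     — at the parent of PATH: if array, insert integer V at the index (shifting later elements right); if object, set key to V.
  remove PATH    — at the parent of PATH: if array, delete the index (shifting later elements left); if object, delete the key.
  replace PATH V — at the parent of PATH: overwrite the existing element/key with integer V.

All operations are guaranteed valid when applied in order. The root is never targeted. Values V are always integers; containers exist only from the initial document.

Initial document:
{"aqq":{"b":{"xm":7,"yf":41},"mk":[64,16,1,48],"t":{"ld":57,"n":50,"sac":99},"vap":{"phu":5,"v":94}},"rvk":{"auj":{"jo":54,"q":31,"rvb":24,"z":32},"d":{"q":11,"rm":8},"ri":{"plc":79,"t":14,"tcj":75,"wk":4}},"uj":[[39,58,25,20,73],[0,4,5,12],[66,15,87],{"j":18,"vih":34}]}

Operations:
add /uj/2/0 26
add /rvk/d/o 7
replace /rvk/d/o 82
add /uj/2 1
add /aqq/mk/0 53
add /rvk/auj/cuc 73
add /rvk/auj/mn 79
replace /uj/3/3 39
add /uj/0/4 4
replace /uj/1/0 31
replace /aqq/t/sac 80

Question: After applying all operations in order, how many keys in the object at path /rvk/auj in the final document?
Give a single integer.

After op 1 (add /uj/2/0 26): {"aqq":{"b":{"xm":7,"yf":41},"mk":[64,16,1,48],"t":{"ld":57,"n":50,"sac":99},"vap":{"phu":5,"v":94}},"rvk":{"auj":{"jo":54,"q":31,"rvb":24,"z":32},"d":{"q":11,"rm":8},"ri":{"plc":79,"t":14,"tcj":75,"wk":4}},"uj":[[39,58,25,20,73],[0,4,5,12],[26,66,15,87],{"j":18,"vih":34}]}
After op 2 (add /rvk/d/o 7): {"aqq":{"b":{"xm":7,"yf":41},"mk":[64,16,1,48],"t":{"ld":57,"n":50,"sac":99},"vap":{"phu":5,"v":94}},"rvk":{"auj":{"jo":54,"q":31,"rvb":24,"z":32},"d":{"o":7,"q":11,"rm":8},"ri":{"plc":79,"t":14,"tcj":75,"wk":4}},"uj":[[39,58,25,20,73],[0,4,5,12],[26,66,15,87],{"j":18,"vih":34}]}
After op 3 (replace /rvk/d/o 82): {"aqq":{"b":{"xm":7,"yf":41},"mk":[64,16,1,48],"t":{"ld":57,"n":50,"sac":99},"vap":{"phu":5,"v":94}},"rvk":{"auj":{"jo":54,"q":31,"rvb":24,"z":32},"d":{"o":82,"q":11,"rm":8},"ri":{"plc":79,"t":14,"tcj":75,"wk":4}},"uj":[[39,58,25,20,73],[0,4,5,12],[26,66,15,87],{"j":18,"vih":34}]}
After op 4 (add /uj/2 1): {"aqq":{"b":{"xm":7,"yf":41},"mk":[64,16,1,48],"t":{"ld":57,"n":50,"sac":99},"vap":{"phu":5,"v":94}},"rvk":{"auj":{"jo":54,"q":31,"rvb":24,"z":32},"d":{"o":82,"q":11,"rm":8},"ri":{"plc":79,"t":14,"tcj":75,"wk":4}},"uj":[[39,58,25,20,73],[0,4,5,12],1,[26,66,15,87],{"j":18,"vih":34}]}
After op 5 (add /aqq/mk/0 53): {"aqq":{"b":{"xm":7,"yf":41},"mk":[53,64,16,1,48],"t":{"ld":57,"n":50,"sac":99},"vap":{"phu":5,"v":94}},"rvk":{"auj":{"jo":54,"q":31,"rvb":24,"z":32},"d":{"o":82,"q":11,"rm":8},"ri":{"plc":79,"t":14,"tcj":75,"wk":4}},"uj":[[39,58,25,20,73],[0,4,5,12],1,[26,66,15,87],{"j":18,"vih":34}]}
After op 6 (add /rvk/auj/cuc 73): {"aqq":{"b":{"xm":7,"yf":41},"mk":[53,64,16,1,48],"t":{"ld":57,"n":50,"sac":99},"vap":{"phu":5,"v":94}},"rvk":{"auj":{"cuc":73,"jo":54,"q":31,"rvb":24,"z":32},"d":{"o":82,"q":11,"rm":8},"ri":{"plc":79,"t":14,"tcj":75,"wk":4}},"uj":[[39,58,25,20,73],[0,4,5,12],1,[26,66,15,87],{"j":18,"vih":34}]}
After op 7 (add /rvk/auj/mn 79): {"aqq":{"b":{"xm":7,"yf":41},"mk":[53,64,16,1,48],"t":{"ld":57,"n":50,"sac":99},"vap":{"phu":5,"v":94}},"rvk":{"auj":{"cuc":73,"jo":54,"mn":79,"q":31,"rvb":24,"z":32},"d":{"o":82,"q":11,"rm":8},"ri":{"plc":79,"t":14,"tcj":75,"wk":4}},"uj":[[39,58,25,20,73],[0,4,5,12],1,[26,66,15,87],{"j":18,"vih":34}]}
After op 8 (replace /uj/3/3 39): {"aqq":{"b":{"xm":7,"yf":41},"mk":[53,64,16,1,48],"t":{"ld":57,"n":50,"sac":99},"vap":{"phu":5,"v":94}},"rvk":{"auj":{"cuc":73,"jo":54,"mn":79,"q":31,"rvb":24,"z":32},"d":{"o":82,"q":11,"rm":8},"ri":{"plc":79,"t":14,"tcj":75,"wk":4}},"uj":[[39,58,25,20,73],[0,4,5,12],1,[26,66,15,39],{"j":18,"vih":34}]}
After op 9 (add /uj/0/4 4): {"aqq":{"b":{"xm":7,"yf":41},"mk":[53,64,16,1,48],"t":{"ld":57,"n":50,"sac":99},"vap":{"phu":5,"v":94}},"rvk":{"auj":{"cuc":73,"jo":54,"mn":79,"q":31,"rvb":24,"z":32},"d":{"o":82,"q":11,"rm":8},"ri":{"plc":79,"t":14,"tcj":75,"wk":4}},"uj":[[39,58,25,20,4,73],[0,4,5,12],1,[26,66,15,39],{"j":18,"vih":34}]}
After op 10 (replace /uj/1/0 31): {"aqq":{"b":{"xm":7,"yf":41},"mk":[53,64,16,1,48],"t":{"ld":57,"n":50,"sac":99},"vap":{"phu":5,"v":94}},"rvk":{"auj":{"cuc":73,"jo":54,"mn":79,"q":31,"rvb":24,"z":32},"d":{"o":82,"q":11,"rm":8},"ri":{"plc":79,"t":14,"tcj":75,"wk":4}},"uj":[[39,58,25,20,4,73],[31,4,5,12],1,[26,66,15,39],{"j":18,"vih":34}]}
After op 11 (replace /aqq/t/sac 80): {"aqq":{"b":{"xm":7,"yf":41},"mk":[53,64,16,1,48],"t":{"ld":57,"n":50,"sac":80},"vap":{"phu":5,"v":94}},"rvk":{"auj":{"cuc":73,"jo":54,"mn":79,"q":31,"rvb":24,"z":32},"d":{"o":82,"q":11,"rm":8},"ri":{"plc":79,"t":14,"tcj":75,"wk":4}},"uj":[[39,58,25,20,4,73],[31,4,5,12],1,[26,66,15,39],{"j":18,"vih":34}]}
Size at path /rvk/auj: 6

Answer: 6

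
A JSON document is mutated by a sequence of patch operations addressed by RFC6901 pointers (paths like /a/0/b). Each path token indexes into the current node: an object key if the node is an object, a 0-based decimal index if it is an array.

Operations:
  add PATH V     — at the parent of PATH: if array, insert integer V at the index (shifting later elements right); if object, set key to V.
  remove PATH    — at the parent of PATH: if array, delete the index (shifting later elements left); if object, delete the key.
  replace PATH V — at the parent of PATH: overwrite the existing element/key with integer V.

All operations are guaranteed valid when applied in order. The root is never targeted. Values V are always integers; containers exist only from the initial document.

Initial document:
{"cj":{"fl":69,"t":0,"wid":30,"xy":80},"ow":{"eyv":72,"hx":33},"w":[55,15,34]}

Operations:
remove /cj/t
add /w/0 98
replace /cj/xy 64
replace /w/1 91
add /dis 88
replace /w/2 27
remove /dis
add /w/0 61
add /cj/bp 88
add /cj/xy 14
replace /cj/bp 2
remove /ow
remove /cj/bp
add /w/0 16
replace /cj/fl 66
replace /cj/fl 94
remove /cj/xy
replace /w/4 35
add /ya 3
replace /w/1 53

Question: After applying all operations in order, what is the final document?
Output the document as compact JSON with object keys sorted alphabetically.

After op 1 (remove /cj/t): {"cj":{"fl":69,"wid":30,"xy":80},"ow":{"eyv":72,"hx":33},"w":[55,15,34]}
After op 2 (add /w/0 98): {"cj":{"fl":69,"wid":30,"xy":80},"ow":{"eyv":72,"hx":33},"w":[98,55,15,34]}
After op 3 (replace /cj/xy 64): {"cj":{"fl":69,"wid":30,"xy":64},"ow":{"eyv":72,"hx":33},"w":[98,55,15,34]}
After op 4 (replace /w/1 91): {"cj":{"fl":69,"wid":30,"xy":64},"ow":{"eyv":72,"hx":33},"w":[98,91,15,34]}
After op 5 (add /dis 88): {"cj":{"fl":69,"wid":30,"xy":64},"dis":88,"ow":{"eyv":72,"hx":33},"w":[98,91,15,34]}
After op 6 (replace /w/2 27): {"cj":{"fl":69,"wid":30,"xy":64},"dis":88,"ow":{"eyv":72,"hx":33},"w":[98,91,27,34]}
After op 7 (remove /dis): {"cj":{"fl":69,"wid":30,"xy":64},"ow":{"eyv":72,"hx":33},"w":[98,91,27,34]}
After op 8 (add /w/0 61): {"cj":{"fl":69,"wid":30,"xy":64},"ow":{"eyv":72,"hx":33},"w":[61,98,91,27,34]}
After op 9 (add /cj/bp 88): {"cj":{"bp":88,"fl":69,"wid":30,"xy":64},"ow":{"eyv":72,"hx":33},"w":[61,98,91,27,34]}
After op 10 (add /cj/xy 14): {"cj":{"bp":88,"fl":69,"wid":30,"xy":14},"ow":{"eyv":72,"hx":33},"w":[61,98,91,27,34]}
After op 11 (replace /cj/bp 2): {"cj":{"bp":2,"fl":69,"wid":30,"xy":14},"ow":{"eyv":72,"hx":33},"w":[61,98,91,27,34]}
After op 12 (remove /ow): {"cj":{"bp":2,"fl":69,"wid":30,"xy":14},"w":[61,98,91,27,34]}
After op 13 (remove /cj/bp): {"cj":{"fl":69,"wid":30,"xy":14},"w":[61,98,91,27,34]}
After op 14 (add /w/0 16): {"cj":{"fl":69,"wid":30,"xy":14},"w":[16,61,98,91,27,34]}
After op 15 (replace /cj/fl 66): {"cj":{"fl":66,"wid":30,"xy":14},"w":[16,61,98,91,27,34]}
After op 16 (replace /cj/fl 94): {"cj":{"fl":94,"wid":30,"xy":14},"w":[16,61,98,91,27,34]}
After op 17 (remove /cj/xy): {"cj":{"fl":94,"wid":30},"w":[16,61,98,91,27,34]}
After op 18 (replace /w/4 35): {"cj":{"fl":94,"wid":30},"w":[16,61,98,91,35,34]}
After op 19 (add /ya 3): {"cj":{"fl":94,"wid":30},"w":[16,61,98,91,35,34],"ya":3}
After op 20 (replace /w/1 53): {"cj":{"fl":94,"wid":30},"w":[16,53,98,91,35,34],"ya":3}

Answer: {"cj":{"fl":94,"wid":30},"w":[16,53,98,91,35,34],"ya":3}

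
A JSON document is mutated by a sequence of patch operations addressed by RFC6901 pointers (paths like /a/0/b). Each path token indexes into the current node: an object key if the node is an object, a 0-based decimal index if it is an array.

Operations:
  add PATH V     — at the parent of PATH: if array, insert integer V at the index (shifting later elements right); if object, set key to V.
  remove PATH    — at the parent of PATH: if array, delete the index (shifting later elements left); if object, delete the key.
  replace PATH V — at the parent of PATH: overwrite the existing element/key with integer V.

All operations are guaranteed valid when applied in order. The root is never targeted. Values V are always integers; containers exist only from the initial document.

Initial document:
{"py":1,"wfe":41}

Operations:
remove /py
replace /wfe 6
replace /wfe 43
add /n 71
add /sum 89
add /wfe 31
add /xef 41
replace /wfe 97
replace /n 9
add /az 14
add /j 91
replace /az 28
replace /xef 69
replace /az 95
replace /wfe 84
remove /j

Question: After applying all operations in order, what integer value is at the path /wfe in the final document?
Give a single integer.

Answer: 84

Derivation:
After op 1 (remove /py): {"wfe":41}
After op 2 (replace /wfe 6): {"wfe":6}
After op 3 (replace /wfe 43): {"wfe":43}
After op 4 (add /n 71): {"n":71,"wfe":43}
After op 5 (add /sum 89): {"n":71,"sum":89,"wfe":43}
After op 6 (add /wfe 31): {"n":71,"sum":89,"wfe":31}
After op 7 (add /xef 41): {"n":71,"sum":89,"wfe":31,"xef":41}
After op 8 (replace /wfe 97): {"n":71,"sum":89,"wfe":97,"xef":41}
After op 9 (replace /n 9): {"n":9,"sum":89,"wfe":97,"xef":41}
After op 10 (add /az 14): {"az":14,"n":9,"sum":89,"wfe":97,"xef":41}
After op 11 (add /j 91): {"az":14,"j":91,"n":9,"sum":89,"wfe":97,"xef":41}
After op 12 (replace /az 28): {"az":28,"j":91,"n":9,"sum":89,"wfe":97,"xef":41}
After op 13 (replace /xef 69): {"az":28,"j":91,"n":9,"sum":89,"wfe":97,"xef":69}
After op 14 (replace /az 95): {"az":95,"j":91,"n":9,"sum":89,"wfe":97,"xef":69}
After op 15 (replace /wfe 84): {"az":95,"j":91,"n":9,"sum":89,"wfe":84,"xef":69}
After op 16 (remove /j): {"az":95,"n":9,"sum":89,"wfe":84,"xef":69}
Value at /wfe: 84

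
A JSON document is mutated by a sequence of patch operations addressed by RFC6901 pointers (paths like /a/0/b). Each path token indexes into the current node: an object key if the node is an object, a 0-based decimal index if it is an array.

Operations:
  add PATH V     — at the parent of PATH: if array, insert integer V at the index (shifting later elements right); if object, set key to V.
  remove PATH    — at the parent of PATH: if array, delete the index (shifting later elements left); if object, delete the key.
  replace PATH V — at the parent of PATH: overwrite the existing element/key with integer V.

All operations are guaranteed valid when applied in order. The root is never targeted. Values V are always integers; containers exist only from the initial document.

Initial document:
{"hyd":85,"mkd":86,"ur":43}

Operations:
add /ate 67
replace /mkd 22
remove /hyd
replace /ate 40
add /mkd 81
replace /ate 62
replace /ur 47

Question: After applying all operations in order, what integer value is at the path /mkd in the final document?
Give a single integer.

After op 1 (add /ate 67): {"ate":67,"hyd":85,"mkd":86,"ur":43}
After op 2 (replace /mkd 22): {"ate":67,"hyd":85,"mkd":22,"ur":43}
After op 3 (remove /hyd): {"ate":67,"mkd":22,"ur":43}
After op 4 (replace /ate 40): {"ate":40,"mkd":22,"ur":43}
After op 5 (add /mkd 81): {"ate":40,"mkd":81,"ur":43}
After op 6 (replace /ate 62): {"ate":62,"mkd":81,"ur":43}
After op 7 (replace /ur 47): {"ate":62,"mkd":81,"ur":47}
Value at /mkd: 81

Answer: 81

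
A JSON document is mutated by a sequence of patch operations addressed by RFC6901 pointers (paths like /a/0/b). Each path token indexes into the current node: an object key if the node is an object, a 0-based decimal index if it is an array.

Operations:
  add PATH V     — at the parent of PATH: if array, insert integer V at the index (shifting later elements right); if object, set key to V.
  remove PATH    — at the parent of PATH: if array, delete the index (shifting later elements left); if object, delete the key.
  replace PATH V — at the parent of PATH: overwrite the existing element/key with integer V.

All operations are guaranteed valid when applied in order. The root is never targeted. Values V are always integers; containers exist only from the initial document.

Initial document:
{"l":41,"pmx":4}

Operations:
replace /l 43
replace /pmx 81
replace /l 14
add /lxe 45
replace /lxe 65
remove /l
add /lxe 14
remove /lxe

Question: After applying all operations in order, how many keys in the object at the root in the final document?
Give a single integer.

After op 1 (replace /l 43): {"l":43,"pmx":4}
After op 2 (replace /pmx 81): {"l":43,"pmx":81}
After op 3 (replace /l 14): {"l":14,"pmx":81}
After op 4 (add /lxe 45): {"l":14,"lxe":45,"pmx":81}
After op 5 (replace /lxe 65): {"l":14,"lxe":65,"pmx":81}
After op 6 (remove /l): {"lxe":65,"pmx":81}
After op 7 (add /lxe 14): {"lxe":14,"pmx":81}
After op 8 (remove /lxe): {"pmx":81}
Size at the root: 1

Answer: 1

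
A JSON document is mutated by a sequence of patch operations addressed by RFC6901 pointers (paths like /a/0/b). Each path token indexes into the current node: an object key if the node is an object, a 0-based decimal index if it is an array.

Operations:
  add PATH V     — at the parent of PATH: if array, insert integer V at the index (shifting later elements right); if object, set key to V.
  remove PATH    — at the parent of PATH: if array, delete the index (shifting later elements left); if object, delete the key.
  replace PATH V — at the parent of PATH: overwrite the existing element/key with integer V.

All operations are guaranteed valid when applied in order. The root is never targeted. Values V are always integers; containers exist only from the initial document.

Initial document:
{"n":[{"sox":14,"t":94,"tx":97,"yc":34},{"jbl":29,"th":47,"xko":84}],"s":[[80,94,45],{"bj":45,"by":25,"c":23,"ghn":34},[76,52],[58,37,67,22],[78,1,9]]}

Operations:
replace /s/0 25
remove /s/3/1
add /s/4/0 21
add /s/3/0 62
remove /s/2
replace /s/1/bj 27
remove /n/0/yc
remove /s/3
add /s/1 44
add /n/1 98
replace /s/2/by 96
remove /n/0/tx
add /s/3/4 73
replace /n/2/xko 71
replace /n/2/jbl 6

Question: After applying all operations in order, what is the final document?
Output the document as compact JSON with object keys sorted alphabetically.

After op 1 (replace /s/0 25): {"n":[{"sox":14,"t":94,"tx":97,"yc":34},{"jbl":29,"th":47,"xko":84}],"s":[25,{"bj":45,"by":25,"c":23,"ghn":34},[76,52],[58,37,67,22],[78,1,9]]}
After op 2 (remove /s/3/1): {"n":[{"sox":14,"t":94,"tx":97,"yc":34},{"jbl":29,"th":47,"xko":84}],"s":[25,{"bj":45,"by":25,"c":23,"ghn":34},[76,52],[58,67,22],[78,1,9]]}
After op 3 (add /s/4/0 21): {"n":[{"sox":14,"t":94,"tx":97,"yc":34},{"jbl":29,"th":47,"xko":84}],"s":[25,{"bj":45,"by":25,"c":23,"ghn":34},[76,52],[58,67,22],[21,78,1,9]]}
After op 4 (add /s/3/0 62): {"n":[{"sox":14,"t":94,"tx":97,"yc":34},{"jbl":29,"th":47,"xko":84}],"s":[25,{"bj":45,"by":25,"c":23,"ghn":34},[76,52],[62,58,67,22],[21,78,1,9]]}
After op 5 (remove /s/2): {"n":[{"sox":14,"t":94,"tx":97,"yc":34},{"jbl":29,"th":47,"xko":84}],"s":[25,{"bj":45,"by":25,"c":23,"ghn":34},[62,58,67,22],[21,78,1,9]]}
After op 6 (replace /s/1/bj 27): {"n":[{"sox":14,"t":94,"tx":97,"yc":34},{"jbl":29,"th":47,"xko":84}],"s":[25,{"bj":27,"by":25,"c":23,"ghn":34},[62,58,67,22],[21,78,1,9]]}
After op 7 (remove /n/0/yc): {"n":[{"sox":14,"t":94,"tx":97},{"jbl":29,"th":47,"xko":84}],"s":[25,{"bj":27,"by":25,"c":23,"ghn":34},[62,58,67,22],[21,78,1,9]]}
After op 8 (remove /s/3): {"n":[{"sox":14,"t":94,"tx":97},{"jbl":29,"th":47,"xko":84}],"s":[25,{"bj":27,"by":25,"c":23,"ghn":34},[62,58,67,22]]}
After op 9 (add /s/1 44): {"n":[{"sox":14,"t":94,"tx":97},{"jbl":29,"th":47,"xko":84}],"s":[25,44,{"bj":27,"by":25,"c":23,"ghn":34},[62,58,67,22]]}
After op 10 (add /n/1 98): {"n":[{"sox":14,"t":94,"tx":97},98,{"jbl":29,"th":47,"xko":84}],"s":[25,44,{"bj":27,"by":25,"c":23,"ghn":34},[62,58,67,22]]}
After op 11 (replace /s/2/by 96): {"n":[{"sox":14,"t":94,"tx":97},98,{"jbl":29,"th":47,"xko":84}],"s":[25,44,{"bj":27,"by":96,"c":23,"ghn":34},[62,58,67,22]]}
After op 12 (remove /n/0/tx): {"n":[{"sox":14,"t":94},98,{"jbl":29,"th":47,"xko":84}],"s":[25,44,{"bj":27,"by":96,"c":23,"ghn":34},[62,58,67,22]]}
After op 13 (add /s/3/4 73): {"n":[{"sox":14,"t":94},98,{"jbl":29,"th":47,"xko":84}],"s":[25,44,{"bj":27,"by":96,"c":23,"ghn":34},[62,58,67,22,73]]}
After op 14 (replace /n/2/xko 71): {"n":[{"sox":14,"t":94},98,{"jbl":29,"th":47,"xko":71}],"s":[25,44,{"bj":27,"by":96,"c":23,"ghn":34},[62,58,67,22,73]]}
After op 15 (replace /n/2/jbl 6): {"n":[{"sox":14,"t":94},98,{"jbl":6,"th":47,"xko":71}],"s":[25,44,{"bj":27,"by":96,"c":23,"ghn":34},[62,58,67,22,73]]}

Answer: {"n":[{"sox":14,"t":94},98,{"jbl":6,"th":47,"xko":71}],"s":[25,44,{"bj":27,"by":96,"c":23,"ghn":34},[62,58,67,22,73]]}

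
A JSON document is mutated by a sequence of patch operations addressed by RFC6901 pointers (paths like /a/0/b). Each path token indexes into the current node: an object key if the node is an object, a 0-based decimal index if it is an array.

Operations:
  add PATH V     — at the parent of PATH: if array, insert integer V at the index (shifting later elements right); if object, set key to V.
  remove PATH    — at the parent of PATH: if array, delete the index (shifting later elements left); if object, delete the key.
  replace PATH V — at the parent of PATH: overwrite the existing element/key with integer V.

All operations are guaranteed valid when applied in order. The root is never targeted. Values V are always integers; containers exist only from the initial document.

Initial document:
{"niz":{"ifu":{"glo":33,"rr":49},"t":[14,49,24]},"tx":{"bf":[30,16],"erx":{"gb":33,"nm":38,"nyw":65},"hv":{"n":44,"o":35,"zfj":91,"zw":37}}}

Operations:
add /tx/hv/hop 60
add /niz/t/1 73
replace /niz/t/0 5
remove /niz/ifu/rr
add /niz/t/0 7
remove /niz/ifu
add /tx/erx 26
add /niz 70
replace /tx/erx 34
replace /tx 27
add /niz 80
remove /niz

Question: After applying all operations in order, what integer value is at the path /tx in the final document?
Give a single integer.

After op 1 (add /tx/hv/hop 60): {"niz":{"ifu":{"glo":33,"rr":49},"t":[14,49,24]},"tx":{"bf":[30,16],"erx":{"gb":33,"nm":38,"nyw":65},"hv":{"hop":60,"n":44,"o":35,"zfj":91,"zw":37}}}
After op 2 (add /niz/t/1 73): {"niz":{"ifu":{"glo":33,"rr":49},"t":[14,73,49,24]},"tx":{"bf":[30,16],"erx":{"gb":33,"nm":38,"nyw":65},"hv":{"hop":60,"n":44,"o":35,"zfj":91,"zw":37}}}
After op 3 (replace /niz/t/0 5): {"niz":{"ifu":{"glo":33,"rr":49},"t":[5,73,49,24]},"tx":{"bf":[30,16],"erx":{"gb":33,"nm":38,"nyw":65},"hv":{"hop":60,"n":44,"o":35,"zfj":91,"zw":37}}}
After op 4 (remove /niz/ifu/rr): {"niz":{"ifu":{"glo":33},"t":[5,73,49,24]},"tx":{"bf":[30,16],"erx":{"gb":33,"nm":38,"nyw":65},"hv":{"hop":60,"n":44,"o":35,"zfj":91,"zw":37}}}
After op 5 (add /niz/t/0 7): {"niz":{"ifu":{"glo":33},"t":[7,5,73,49,24]},"tx":{"bf":[30,16],"erx":{"gb":33,"nm":38,"nyw":65},"hv":{"hop":60,"n":44,"o":35,"zfj":91,"zw":37}}}
After op 6 (remove /niz/ifu): {"niz":{"t":[7,5,73,49,24]},"tx":{"bf":[30,16],"erx":{"gb":33,"nm":38,"nyw":65},"hv":{"hop":60,"n":44,"o":35,"zfj":91,"zw":37}}}
After op 7 (add /tx/erx 26): {"niz":{"t":[7,5,73,49,24]},"tx":{"bf":[30,16],"erx":26,"hv":{"hop":60,"n":44,"o":35,"zfj":91,"zw":37}}}
After op 8 (add /niz 70): {"niz":70,"tx":{"bf":[30,16],"erx":26,"hv":{"hop":60,"n":44,"o":35,"zfj":91,"zw":37}}}
After op 9 (replace /tx/erx 34): {"niz":70,"tx":{"bf":[30,16],"erx":34,"hv":{"hop":60,"n":44,"o":35,"zfj":91,"zw":37}}}
After op 10 (replace /tx 27): {"niz":70,"tx":27}
After op 11 (add /niz 80): {"niz":80,"tx":27}
After op 12 (remove /niz): {"tx":27}
Value at /tx: 27

Answer: 27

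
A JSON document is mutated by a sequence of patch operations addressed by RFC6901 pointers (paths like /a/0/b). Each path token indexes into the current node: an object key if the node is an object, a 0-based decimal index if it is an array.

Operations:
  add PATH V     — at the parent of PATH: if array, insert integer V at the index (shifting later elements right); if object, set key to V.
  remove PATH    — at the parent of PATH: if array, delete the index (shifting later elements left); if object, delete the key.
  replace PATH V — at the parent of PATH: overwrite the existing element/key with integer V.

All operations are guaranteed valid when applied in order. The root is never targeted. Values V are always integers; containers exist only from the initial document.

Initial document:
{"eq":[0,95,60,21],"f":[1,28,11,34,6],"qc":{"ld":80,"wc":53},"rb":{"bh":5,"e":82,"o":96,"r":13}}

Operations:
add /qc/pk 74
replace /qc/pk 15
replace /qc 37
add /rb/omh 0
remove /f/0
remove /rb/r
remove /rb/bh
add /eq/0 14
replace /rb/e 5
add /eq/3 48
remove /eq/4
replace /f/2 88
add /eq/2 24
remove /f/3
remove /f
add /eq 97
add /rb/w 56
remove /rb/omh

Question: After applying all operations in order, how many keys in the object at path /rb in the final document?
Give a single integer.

After op 1 (add /qc/pk 74): {"eq":[0,95,60,21],"f":[1,28,11,34,6],"qc":{"ld":80,"pk":74,"wc":53},"rb":{"bh":5,"e":82,"o":96,"r":13}}
After op 2 (replace /qc/pk 15): {"eq":[0,95,60,21],"f":[1,28,11,34,6],"qc":{"ld":80,"pk":15,"wc":53},"rb":{"bh":5,"e":82,"o":96,"r":13}}
After op 3 (replace /qc 37): {"eq":[0,95,60,21],"f":[1,28,11,34,6],"qc":37,"rb":{"bh":5,"e":82,"o":96,"r":13}}
After op 4 (add /rb/omh 0): {"eq":[0,95,60,21],"f":[1,28,11,34,6],"qc":37,"rb":{"bh":5,"e":82,"o":96,"omh":0,"r":13}}
After op 5 (remove /f/0): {"eq":[0,95,60,21],"f":[28,11,34,6],"qc":37,"rb":{"bh":5,"e":82,"o":96,"omh":0,"r":13}}
After op 6 (remove /rb/r): {"eq":[0,95,60,21],"f":[28,11,34,6],"qc":37,"rb":{"bh":5,"e":82,"o":96,"omh":0}}
After op 7 (remove /rb/bh): {"eq":[0,95,60,21],"f":[28,11,34,6],"qc":37,"rb":{"e":82,"o":96,"omh":0}}
After op 8 (add /eq/0 14): {"eq":[14,0,95,60,21],"f":[28,11,34,6],"qc":37,"rb":{"e":82,"o":96,"omh":0}}
After op 9 (replace /rb/e 5): {"eq":[14,0,95,60,21],"f":[28,11,34,6],"qc":37,"rb":{"e":5,"o":96,"omh":0}}
After op 10 (add /eq/3 48): {"eq":[14,0,95,48,60,21],"f":[28,11,34,6],"qc":37,"rb":{"e":5,"o":96,"omh":0}}
After op 11 (remove /eq/4): {"eq":[14,0,95,48,21],"f":[28,11,34,6],"qc":37,"rb":{"e":5,"o":96,"omh":0}}
After op 12 (replace /f/2 88): {"eq":[14,0,95,48,21],"f":[28,11,88,6],"qc":37,"rb":{"e":5,"o":96,"omh":0}}
After op 13 (add /eq/2 24): {"eq":[14,0,24,95,48,21],"f":[28,11,88,6],"qc":37,"rb":{"e":5,"o":96,"omh":0}}
After op 14 (remove /f/3): {"eq":[14,0,24,95,48,21],"f":[28,11,88],"qc":37,"rb":{"e":5,"o":96,"omh":0}}
After op 15 (remove /f): {"eq":[14,0,24,95,48,21],"qc":37,"rb":{"e":5,"o":96,"omh":0}}
After op 16 (add /eq 97): {"eq":97,"qc":37,"rb":{"e":5,"o":96,"omh":0}}
After op 17 (add /rb/w 56): {"eq":97,"qc":37,"rb":{"e":5,"o":96,"omh":0,"w":56}}
After op 18 (remove /rb/omh): {"eq":97,"qc":37,"rb":{"e":5,"o":96,"w":56}}
Size at path /rb: 3

Answer: 3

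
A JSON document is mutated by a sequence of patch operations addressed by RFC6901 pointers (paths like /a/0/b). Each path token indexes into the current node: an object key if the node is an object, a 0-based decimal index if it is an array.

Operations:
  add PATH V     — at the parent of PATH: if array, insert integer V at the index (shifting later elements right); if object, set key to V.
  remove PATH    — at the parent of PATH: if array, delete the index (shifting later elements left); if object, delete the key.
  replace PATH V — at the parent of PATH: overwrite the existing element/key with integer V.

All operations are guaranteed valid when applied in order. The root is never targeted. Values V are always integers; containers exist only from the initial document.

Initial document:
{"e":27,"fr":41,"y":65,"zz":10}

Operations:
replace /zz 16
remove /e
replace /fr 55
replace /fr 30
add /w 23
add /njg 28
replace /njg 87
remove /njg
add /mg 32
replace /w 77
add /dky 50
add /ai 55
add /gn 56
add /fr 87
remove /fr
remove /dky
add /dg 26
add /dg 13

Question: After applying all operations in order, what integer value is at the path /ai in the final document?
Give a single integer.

After op 1 (replace /zz 16): {"e":27,"fr":41,"y":65,"zz":16}
After op 2 (remove /e): {"fr":41,"y":65,"zz":16}
After op 3 (replace /fr 55): {"fr":55,"y":65,"zz":16}
After op 4 (replace /fr 30): {"fr":30,"y":65,"zz":16}
After op 5 (add /w 23): {"fr":30,"w":23,"y":65,"zz":16}
After op 6 (add /njg 28): {"fr":30,"njg":28,"w":23,"y":65,"zz":16}
After op 7 (replace /njg 87): {"fr":30,"njg":87,"w":23,"y":65,"zz":16}
After op 8 (remove /njg): {"fr":30,"w":23,"y":65,"zz":16}
After op 9 (add /mg 32): {"fr":30,"mg":32,"w":23,"y":65,"zz":16}
After op 10 (replace /w 77): {"fr":30,"mg":32,"w":77,"y":65,"zz":16}
After op 11 (add /dky 50): {"dky":50,"fr":30,"mg":32,"w":77,"y":65,"zz":16}
After op 12 (add /ai 55): {"ai":55,"dky":50,"fr":30,"mg":32,"w":77,"y":65,"zz":16}
After op 13 (add /gn 56): {"ai":55,"dky":50,"fr":30,"gn":56,"mg":32,"w":77,"y":65,"zz":16}
After op 14 (add /fr 87): {"ai":55,"dky":50,"fr":87,"gn":56,"mg":32,"w":77,"y":65,"zz":16}
After op 15 (remove /fr): {"ai":55,"dky":50,"gn":56,"mg":32,"w":77,"y":65,"zz":16}
After op 16 (remove /dky): {"ai":55,"gn":56,"mg":32,"w":77,"y":65,"zz":16}
After op 17 (add /dg 26): {"ai":55,"dg":26,"gn":56,"mg":32,"w":77,"y":65,"zz":16}
After op 18 (add /dg 13): {"ai":55,"dg":13,"gn":56,"mg":32,"w":77,"y":65,"zz":16}
Value at /ai: 55

Answer: 55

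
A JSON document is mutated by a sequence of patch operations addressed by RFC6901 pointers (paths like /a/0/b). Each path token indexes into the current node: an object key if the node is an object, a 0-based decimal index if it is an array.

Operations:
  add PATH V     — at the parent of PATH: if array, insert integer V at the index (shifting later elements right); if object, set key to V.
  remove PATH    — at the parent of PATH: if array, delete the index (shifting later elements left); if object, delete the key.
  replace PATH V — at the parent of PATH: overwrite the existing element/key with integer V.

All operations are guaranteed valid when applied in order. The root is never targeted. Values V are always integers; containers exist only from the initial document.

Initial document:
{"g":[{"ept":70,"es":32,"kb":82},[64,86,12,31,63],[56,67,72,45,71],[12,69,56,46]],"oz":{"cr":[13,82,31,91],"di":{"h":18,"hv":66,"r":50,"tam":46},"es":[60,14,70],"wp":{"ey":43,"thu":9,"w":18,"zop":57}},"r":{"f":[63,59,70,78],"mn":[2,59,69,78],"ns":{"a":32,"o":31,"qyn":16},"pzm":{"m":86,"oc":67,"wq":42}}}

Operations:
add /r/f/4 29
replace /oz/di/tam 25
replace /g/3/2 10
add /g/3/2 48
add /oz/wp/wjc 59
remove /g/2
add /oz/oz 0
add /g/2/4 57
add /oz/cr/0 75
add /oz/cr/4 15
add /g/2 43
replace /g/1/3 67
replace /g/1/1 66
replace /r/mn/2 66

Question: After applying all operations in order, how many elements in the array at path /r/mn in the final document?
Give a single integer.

After op 1 (add /r/f/4 29): {"g":[{"ept":70,"es":32,"kb":82},[64,86,12,31,63],[56,67,72,45,71],[12,69,56,46]],"oz":{"cr":[13,82,31,91],"di":{"h":18,"hv":66,"r":50,"tam":46},"es":[60,14,70],"wp":{"ey":43,"thu":9,"w":18,"zop":57}},"r":{"f":[63,59,70,78,29],"mn":[2,59,69,78],"ns":{"a":32,"o":31,"qyn":16},"pzm":{"m":86,"oc":67,"wq":42}}}
After op 2 (replace /oz/di/tam 25): {"g":[{"ept":70,"es":32,"kb":82},[64,86,12,31,63],[56,67,72,45,71],[12,69,56,46]],"oz":{"cr":[13,82,31,91],"di":{"h":18,"hv":66,"r":50,"tam":25},"es":[60,14,70],"wp":{"ey":43,"thu":9,"w":18,"zop":57}},"r":{"f":[63,59,70,78,29],"mn":[2,59,69,78],"ns":{"a":32,"o":31,"qyn":16},"pzm":{"m":86,"oc":67,"wq":42}}}
After op 3 (replace /g/3/2 10): {"g":[{"ept":70,"es":32,"kb":82},[64,86,12,31,63],[56,67,72,45,71],[12,69,10,46]],"oz":{"cr":[13,82,31,91],"di":{"h":18,"hv":66,"r":50,"tam":25},"es":[60,14,70],"wp":{"ey":43,"thu":9,"w":18,"zop":57}},"r":{"f":[63,59,70,78,29],"mn":[2,59,69,78],"ns":{"a":32,"o":31,"qyn":16},"pzm":{"m":86,"oc":67,"wq":42}}}
After op 4 (add /g/3/2 48): {"g":[{"ept":70,"es":32,"kb":82},[64,86,12,31,63],[56,67,72,45,71],[12,69,48,10,46]],"oz":{"cr":[13,82,31,91],"di":{"h":18,"hv":66,"r":50,"tam":25},"es":[60,14,70],"wp":{"ey":43,"thu":9,"w":18,"zop":57}},"r":{"f":[63,59,70,78,29],"mn":[2,59,69,78],"ns":{"a":32,"o":31,"qyn":16},"pzm":{"m":86,"oc":67,"wq":42}}}
After op 5 (add /oz/wp/wjc 59): {"g":[{"ept":70,"es":32,"kb":82},[64,86,12,31,63],[56,67,72,45,71],[12,69,48,10,46]],"oz":{"cr":[13,82,31,91],"di":{"h":18,"hv":66,"r":50,"tam":25},"es":[60,14,70],"wp":{"ey":43,"thu":9,"w":18,"wjc":59,"zop":57}},"r":{"f":[63,59,70,78,29],"mn":[2,59,69,78],"ns":{"a":32,"o":31,"qyn":16},"pzm":{"m":86,"oc":67,"wq":42}}}
After op 6 (remove /g/2): {"g":[{"ept":70,"es":32,"kb":82},[64,86,12,31,63],[12,69,48,10,46]],"oz":{"cr":[13,82,31,91],"di":{"h":18,"hv":66,"r":50,"tam":25},"es":[60,14,70],"wp":{"ey":43,"thu":9,"w":18,"wjc":59,"zop":57}},"r":{"f":[63,59,70,78,29],"mn":[2,59,69,78],"ns":{"a":32,"o":31,"qyn":16},"pzm":{"m":86,"oc":67,"wq":42}}}
After op 7 (add /oz/oz 0): {"g":[{"ept":70,"es":32,"kb":82},[64,86,12,31,63],[12,69,48,10,46]],"oz":{"cr":[13,82,31,91],"di":{"h":18,"hv":66,"r":50,"tam":25},"es":[60,14,70],"oz":0,"wp":{"ey":43,"thu":9,"w":18,"wjc":59,"zop":57}},"r":{"f":[63,59,70,78,29],"mn":[2,59,69,78],"ns":{"a":32,"o":31,"qyn":16},"pzm":{"m":86,"oc":67,"wq":42}}}
After op 8 (add /g/2/4 57): {"g":[{"ept":70,"es":32,"kb":82},[64,86,12,31,63],[12,69,48,10,57,46]],"oz":{"cr":[13,82,31,91],"di":{"h":18,"hv":66,"r":50,"tam":25},"es":[60,14,70],"oz":0,"wp":{"ey":43,"thu":9,"w":18,"wjc":59,"zop":57}},"r":{"f":[63,59,70,78,29],"mn":[2,59,69,78],"ns":{"a":32,"o":31,"qyn":16},"pzm":{"m":86,"oc":67,"wq":42}}}
After op 9 (add /oz/cr/0 75): {"g":[{"ept":70,"es":32,"kb":82},[64,86,12,31,63],[12,69,48,10,57,46]],"oz":{"cr":[75,13,82,31,91],"di":{"h":18,"hv":66,"r":50,"tam":25},"es":[60,14,70],"oz":0,"wp":{"ey":43,"thu":9,"w":18,"wjc":59,"zop":57}},"r":{"f":[63,59,70,78,29],"mn":[2,59,69,78],"ns":{"a":32,"o":31,"qyn":16},"pzm":{"m":86,"oc":67,"wq":42}}}
After op 10 (add /oz/cr/4 15): {"g":[{"ept":70,"es":32,"kb":82},[64,86,12,31,63],[12,69,48,10,57,46]],"oz":{"cr":[75,13,82,31,15,91],"di":{"h":18,"hv":66,"r":50,"tam":25},"es":[60,14,70],"oz":0,"wp":{"ey":43,"thu":9,"w":18,"wjc":59,"zop":57}},"r":{"f":[63,59,70,78,29],"mn":[2,59,69,78],"ns":{"a":32,"o":31,"qyn":16},"pzm":{"m":86,"oc":67,"wq":42}}}
After op 11 (add /g/2 43): {"g":[{"ept":70,"es":32,"kb":82},[64,86,12,31,63],43,[12,69,48,10,57,46]],"oz":{"cr":[75,13,82,31,15,91],"di":{"h":18,"hv":66,"r":50,"tam":25},"es":[60,14,70],"oz":0,"wp":{"ey":43,"thu":9,"w":18,"wjc":59,"zop":57}},"r":{"f":[63,59,70,78,29],"mn":[2,59,69,78],"ns":{"a":32,"o":31,"qyn":16},"pzm":{"m":86,"oc":67,"wq":42}}}
After op 12 (replace /g/1/3 67): {"g":[{"ept":70,"es":32,"kb":82},[64,86,12,67,63],43,[12,69,48,10,57,46]],"oz":{"cr":[75,13,82,31,15,91],"di":{"h":18,"hv":66,"r":50,"tam":25},"es":[60,14,70],"oz":0,"wp":{"ey":43,"thu":9,"w":18,"wjc":59,"zop":57}},"r":{"f":[63,59,70,78,29],"mn":[2,59,69,78],"ns":{"a":32,"o":31,"qyn":16},"pzm":{"m":86,"oc":67,"wq":42}}}
After op 13 (replace /g/1/1 66): {"g":[{"ept":70,"es":32,"kb":82},[64,66,12,67,63],43,[12,69,48,10,57,46]],"oz":{"cr":[75,13,82,31,15,91],"di":{"h":18,"hv":66,"r":50,"tam":25},"es":[60,14,70],"oz":0,"wp":{"ey":43,"thu":9,"w":18,"wjc":59,"zop":57}},"r":{"f":[63,59,70,78,29],"mn":[2,59,69,78],"ns":{"a":32,"o":31,"qyn":16},"pzm":{"m":86,"oc":67,"wq":42}}}
After op 14 (replace /r/mn/2 66): {"g":[{"ept":70,"es":32,"kb":82},[64,66,12,67,63],43,[12,69,48,10,57,46]],"oz":{"cr":[75,13,82,31,15,91],"di":{"h":18,"hv":66,"r":50,"tam":25},"es":[60,14,70],"oz":0,"wp":{"ey":43,"thu":9,"w":18,"wjc":59,"zop":57}},"r":{"f":[63,59,70,78,29],"mn":[2,59,66,78],"ns":{"a":32,"o":31,"qyn":16},"pzm":{"m":86,"oc":67,"wq":42}}}
Size at path /r/mn: 4

Answer: 4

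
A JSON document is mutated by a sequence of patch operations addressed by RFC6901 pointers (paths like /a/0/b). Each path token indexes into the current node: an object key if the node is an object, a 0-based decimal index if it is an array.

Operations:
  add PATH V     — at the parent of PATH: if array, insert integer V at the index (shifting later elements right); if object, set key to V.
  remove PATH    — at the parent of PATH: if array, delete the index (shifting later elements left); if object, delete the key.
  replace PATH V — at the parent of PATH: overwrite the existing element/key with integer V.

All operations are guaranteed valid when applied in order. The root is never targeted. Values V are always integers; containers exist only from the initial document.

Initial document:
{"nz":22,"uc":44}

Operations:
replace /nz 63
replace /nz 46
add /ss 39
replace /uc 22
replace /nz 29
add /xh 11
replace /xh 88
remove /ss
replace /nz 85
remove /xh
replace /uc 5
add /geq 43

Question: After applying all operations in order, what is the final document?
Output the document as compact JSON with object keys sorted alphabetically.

After op 1 (replace /nz 63): {"nz":63,"uc":44}
After op 2 (replace /nz 46): {"nz":46,"uc":44}
After op 3 (add /ss 39): {"nz":46,"ss":39,"uc":44}
After op 4 (replace /uc 22): {"nz":46,"ss":39,"uc":22}
After op 5 (replace /nz 29): {"nz":29,"ss":39,"uc":22}
After op 6 (add /xh 11): {"nz":29,"ss":39,"uc":22,"xh":11}
After op 7 (replace /xh 88): {"nz":29,"ss":39,"uc":22,"xh":88}
After op 8 (remove /ss): {"nz":29,"uc":22,"xh":88}
After op 9 (replace /nz 85): {"nz":85,"uc":22,"xh":88}
After op 10 (remove /xh): {"nz":85,"uc":22}
After op 11 (replace /uc 5): {"nz":85,"uc":5}
After op 12 (add /geq 43): {"geq":43,"nz":85,"uc":5}

Answer: {"geq":43,"nz":85,"uc":5}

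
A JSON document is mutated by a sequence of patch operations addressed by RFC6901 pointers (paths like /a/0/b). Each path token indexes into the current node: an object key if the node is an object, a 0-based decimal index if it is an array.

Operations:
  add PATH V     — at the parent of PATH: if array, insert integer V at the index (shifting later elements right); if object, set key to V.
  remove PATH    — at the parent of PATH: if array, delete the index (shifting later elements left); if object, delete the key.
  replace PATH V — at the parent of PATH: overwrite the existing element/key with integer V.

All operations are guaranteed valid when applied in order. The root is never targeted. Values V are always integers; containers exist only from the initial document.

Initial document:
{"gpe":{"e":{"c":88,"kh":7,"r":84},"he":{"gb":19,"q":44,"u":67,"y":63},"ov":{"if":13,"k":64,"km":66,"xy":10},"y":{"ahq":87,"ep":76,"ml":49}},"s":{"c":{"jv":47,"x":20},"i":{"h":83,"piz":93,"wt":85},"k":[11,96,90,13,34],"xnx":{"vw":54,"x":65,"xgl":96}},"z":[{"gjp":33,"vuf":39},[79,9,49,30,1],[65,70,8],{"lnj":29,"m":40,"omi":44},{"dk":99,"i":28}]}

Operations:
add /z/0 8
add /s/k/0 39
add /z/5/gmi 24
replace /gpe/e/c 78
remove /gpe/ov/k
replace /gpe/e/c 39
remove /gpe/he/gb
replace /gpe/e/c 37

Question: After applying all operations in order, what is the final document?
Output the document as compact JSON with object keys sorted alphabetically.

Answer: {"gpe":{"e":{"c":37,"kh":7,"r":84},"he":{"q":44,"u":67,"y":63},"ov":{"if":13,"km":66,"xy":10},"y":{"ahq":87,"ep":76,"ml":49}},"s":{"c":{"jv":47,"x":20},"i":{"h":83,"piz":93,"wt":85},"k":[39,11,96,90,13,34],"xnx":{"vw":54,"x":65,"xgl":96}},"z":[8,{"gjp":33,"vuf":39},[79,9,49,30,1],[65,70,8],{"lnj":29,"m":40,"omi":44},{"dk":99,"gmi":24,"i":28}]}

Derivation:
After op 1 (add /z/0 8): {"gpe":{"e":{"c":88,"kh":7,"r":84},"he":{"gb":19,"q":44,"u":67,"y":63},"ov":{"if":13,"k":64,"km":66,"xy":10},"y":{"ahq":87,"ep":76,"ml":49}},"s":{"c":{"jv":47,"x":20},"i":{"h":83,"piz":93,"wt":85},"k":[11,96,90,13,34],"xnx":{"vw":54,"x":65,"xgl":96}},"z":[8,{"gjp":33,"vuf":39},[79,9,49,30,1],[65,70,8],{"lnj":29,"m":40,"omi":44},{"dk":99,"i":28}]}
After op 2 (add /s/k/0 39): {"gpe":{"e":{"c":88,"kh":7,"r":84},"he":{"gb":19,"q":44,"u":67,"y":63},"ov":{"if":13,"k":64,"km":66,"xy":10},"y":{"ahq":87,"ep":76,"ml":49}},"s":{"c":{"jv":47,"x":20},"i":{"h":83,"piz":93,"wt":85},"k":[39,11,96,90,13,34],"xnx":{"vw":54,"x":65,"xgl":96}},"z":[8,{"gjp":33,"vuf":39},[79,9,49,30,1],[65,70,8],{"lnj":29,"m":40,"omi":44},{"dk":99,"i":28}]}
After op 3 (add /z/5/gmi 24): {"gpe":{"e":{"c":88,"kh":7,"r":84},"he":{"gb":19,"q":44,"u":67,"y":63},"ov":{"if":13,"k":64,"km":66,"xy":10},"y":{"ahq":87,"ep":76,"ml":49}},"s":{"c":{"jv":47,"x":20},"i":{"h":83,"piz":93,"wt":85},"k":[39,11,96,90,13,34],"xnx":{"vw":54,"x":65,"xgl":96}},"z":[8,{"gjp":33,"vuf":39},[79,9,49,30,1],[65,70,8],{"lnj":29,"m":40,"omi":44},{"dk":99,"gmi":24,"i":28}]}
After op 4 (replace /gpe/e/c 78): {"gpe":{"e":{"c":78,"kh":7,"r":84},"he":{"gb":19,"q":44,"u":67,"y":63},"ov":{"if":13,"k":64,"km":66,"xy":10},"y":{"ahq":87,"ep":76,"ml":49}},"s":{"c":{"jv":47,"x":20},"i":{"h":83,"piz":93,"wt":85},"k":[39,11,96,90,13,34],"xnx":{"vw":54,"x":65,"xgl":96}},"z":[8,{"gjp":33,"vuf":39},[79,9,49,30,1],[65,70,8],{"lnj":29,"m":40,"omi":44},{"dk":99,"gmi":24,"i":28}]}
After op 5 (remove /gpe/ov/k): {"gpe":{"e":{"c":78,"kh":7,"r":84},"he":{"gb":19,"q":44,"u":67,"y":63},"ov":{"if":13,"km":66,"xy":10},"y":{"ahq":87,"ep":76,"ml":49}},"s":{"c":{"jv":47,"x":20},"i":{"h":83,"piz":93,"wt":85},"k":[39,11,96,90,13,34],"xnx":{"vw":54,"x":65,"xgl":96}},"z":[8,{"gjp":33,"vuf":39},[79,9,49,30,1],[65,70,8],{"lnj":29,"m":40,"omi":44},{"dk":99,"gmi":24,"i":28}]}
After op 6 (replace /gpe/e/c 39): {"gpe":{"e":{"c":39,"kh":7,"r":84},"he":{"gb":19,"q":44,"u":67,"y":63},"ov":{"if":13,"km":66,"xy":10},"y":{"ahq":87,"ep":76,"ml":49}},"s":{"c":{"jv":47,"x":20},"i":{"h":83,"piz":93,"wt":85},"k":[39,11,96,90,13,34],"xnx":{"vw":54,"x":65,"xgl":96}},"z":[8,{"gjp":33,"vuf":39},[79,9,49,30,1],[65,70,8],{"lnj":29,"m":40,"omi":44},{"dk":99,"gmi":24,"i":28}]}
After op 7 (remove /gpe/he/gb): {"gpe":{"e":{"c":39,"kh":7,"r":84},"he":{"q":44,"u":67,"y":63},"ov":{"if":13,"km":66,"xy":10},"y":{"ahq":87,"ep":76,"ml":49}},"s":{"c":{"jv":47,"x":20},"i":{"h":83,"piz":93,"wt":85},"k":[39,11,96,90,13,34],"xnx":{"vw":54,"x":65,"xgl":96}},"z":[8,{"gjp":33,"vuf":39},[79,9,49,30,1],[65,70,8],{"lnj":29,"m":40,"omi":44},{"dk":99,"gmi":24,"i":28}]}
After op 8 (replace /gpe/e/c 37): {"gpe":{"e":{"c":37,"kh":7,"r":84},"he":{"q":44,"u":67,"y":63},"ov":{"if":13,"km":66,"xy":10},"y":{"ahq":87,"ep":76,"ml":49}},"s":{"c":{"jv":47,"x":20},"i":{"h":83,"piz":93,"wt":85},"k":[39,11,96,90,13,34],"xnx":{"vw":54,"x":65,"xgl":96}},"z":[8,{"gjp":33,"vuf":39},[79,9,49,30,1],[65,70,8],{"lnj":29,"m":40,"omi":44},{"dk":99,"gmi":24,"i":28}]}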